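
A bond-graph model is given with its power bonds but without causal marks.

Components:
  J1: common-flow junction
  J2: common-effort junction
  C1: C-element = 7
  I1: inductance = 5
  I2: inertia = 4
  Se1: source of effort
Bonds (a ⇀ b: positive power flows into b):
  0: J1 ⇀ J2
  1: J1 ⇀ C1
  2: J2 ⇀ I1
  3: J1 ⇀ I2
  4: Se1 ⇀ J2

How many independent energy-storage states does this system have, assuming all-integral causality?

bond 4 stroke at J2  (Se1: effort source, stroke at far end)
bond 0 stroke at J1  (J2 effort already set via bond 4)
bond 2 stroke at I1  (common-e at J2 fixed by 4)
bond 1 stroke at J1  (C1 integral (e out))
bond 3 stroke at I2  (J1: last free bond brings flow in)

3  (C1, I1, I2 all integral)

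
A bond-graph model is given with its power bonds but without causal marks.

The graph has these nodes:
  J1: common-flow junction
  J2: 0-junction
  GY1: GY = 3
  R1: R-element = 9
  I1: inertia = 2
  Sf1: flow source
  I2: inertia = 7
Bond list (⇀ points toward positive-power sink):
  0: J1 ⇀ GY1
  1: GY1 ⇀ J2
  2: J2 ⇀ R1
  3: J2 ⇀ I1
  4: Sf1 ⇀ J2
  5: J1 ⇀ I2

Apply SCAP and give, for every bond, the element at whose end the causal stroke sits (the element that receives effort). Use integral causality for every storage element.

b0 |J1
b1 |J2
b2 |R1
b3 |I1
b4 |Sf1
b5 |I2

b4 →Sf1  (source Sf1 imposes f)
b3 →I1  (prefer integral on I1)
b5 →I2  (I2: I, integral causality)
b0 →J1  (J1: bond 5 brought flow, rest push out)
b1 →J2  (GY1: gyrator matches bond 0)
b2 →R1  (J2: bond 1 brought effort, rest push out)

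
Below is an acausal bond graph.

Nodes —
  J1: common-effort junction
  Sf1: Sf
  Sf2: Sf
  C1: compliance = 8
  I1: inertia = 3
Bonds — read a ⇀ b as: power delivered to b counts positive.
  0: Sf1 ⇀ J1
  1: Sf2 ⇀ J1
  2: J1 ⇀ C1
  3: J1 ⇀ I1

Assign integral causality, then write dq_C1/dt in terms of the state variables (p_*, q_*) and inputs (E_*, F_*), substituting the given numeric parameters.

b0 |Sf1  (Sf1 (Sf) sets flow on bond)
b1 |Sf2  (Sf2 (Sf) sets flow on bond)
b2 |J1  (C1 outputs effort q/C1)
b3 |I1  (common-e at J1 fixed by 2)

dq_C1/dt = F_Sf1 + F_Sf2 - p_I1/3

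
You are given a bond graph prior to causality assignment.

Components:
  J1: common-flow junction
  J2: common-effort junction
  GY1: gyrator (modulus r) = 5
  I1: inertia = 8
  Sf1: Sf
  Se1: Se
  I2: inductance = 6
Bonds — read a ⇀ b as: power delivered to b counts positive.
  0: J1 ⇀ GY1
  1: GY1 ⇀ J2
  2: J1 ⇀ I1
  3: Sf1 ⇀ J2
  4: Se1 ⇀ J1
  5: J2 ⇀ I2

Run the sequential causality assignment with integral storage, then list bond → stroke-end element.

#0 →J1
#1 →J2
#2 →I1
#3 →Sf1
#4 →J1
#5 →I2

b3 stroke at Sf1  (source Sf1 imposes f)
b4 stroke at J1  (source Se1 imposes e)
b2 stroke at I1  (I1 outputs flow p/I1)
b0 stroke at J1  (J1 flow already set via bond 2)
b1 stroke at J2  (GY1: gyrator matches bond 0)
b5 stroke at I2  (common-e at J2 fixed by 1)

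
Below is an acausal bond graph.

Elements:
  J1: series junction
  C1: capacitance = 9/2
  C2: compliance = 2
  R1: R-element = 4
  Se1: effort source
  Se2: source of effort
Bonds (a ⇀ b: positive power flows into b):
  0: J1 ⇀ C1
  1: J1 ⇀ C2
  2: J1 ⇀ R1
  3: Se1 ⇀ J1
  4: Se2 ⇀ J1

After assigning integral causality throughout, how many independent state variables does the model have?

2  (C1, C2 all integral)

β3 →J1  (source Se1 imposes e)
β4 →J1  (Se2: effort source, stroke at far end)
β0 →J1  (C1 outputs effort q/C1)
β1 →J1  (C2 integral (e out))
β2 →R1  (closing 1-jn rule on J1)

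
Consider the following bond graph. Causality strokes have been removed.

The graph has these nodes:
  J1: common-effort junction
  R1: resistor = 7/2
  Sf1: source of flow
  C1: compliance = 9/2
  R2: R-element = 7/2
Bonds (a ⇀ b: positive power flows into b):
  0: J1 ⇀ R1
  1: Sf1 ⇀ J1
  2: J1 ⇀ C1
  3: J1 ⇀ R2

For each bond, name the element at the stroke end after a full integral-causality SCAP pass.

#1 stroke at Sf1  (Sf1 fixes flow; stroke at Sf1)
#2 stroke at J1  (C1 integral (e out))
#0 stroke at R1  (common-e at J1 fixed by 2)
#3 stroke at R2  (J1: bond 2 brought effort, rest push out)

#0 →R1
#1 →Sf1
#2 →J1
#3 →R2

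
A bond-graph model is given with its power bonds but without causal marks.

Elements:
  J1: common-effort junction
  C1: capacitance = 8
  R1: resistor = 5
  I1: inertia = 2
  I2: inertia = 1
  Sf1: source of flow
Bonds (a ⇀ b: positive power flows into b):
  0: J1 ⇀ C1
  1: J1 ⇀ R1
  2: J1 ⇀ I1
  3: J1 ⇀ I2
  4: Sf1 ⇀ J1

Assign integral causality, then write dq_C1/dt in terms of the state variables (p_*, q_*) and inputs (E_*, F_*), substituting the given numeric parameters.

bond 4 →Sf1  (Sf1: flow source, stroke at near end)
bond 0 →J1  (prefer integral on C1)
bond 1 →R1  (J1 effort already set via bond 0)
bond 2 →I1  (0-jn J1 has e-setter on 0)
bond 3 →I2  (J1: bond 0 brought effort, rest push out)

dq_C1/dt = F_Sf1 - p_I1/2 - p_I2 - q_C1/40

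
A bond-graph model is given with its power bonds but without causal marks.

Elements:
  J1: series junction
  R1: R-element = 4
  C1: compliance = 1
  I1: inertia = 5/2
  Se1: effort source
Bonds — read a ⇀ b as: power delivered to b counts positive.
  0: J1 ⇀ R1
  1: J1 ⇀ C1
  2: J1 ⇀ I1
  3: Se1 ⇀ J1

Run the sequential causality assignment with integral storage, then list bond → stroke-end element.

β3 →J1  (source Se1 imposes e)
β1 →J1  (C1: C, integral causality)
β2 →I1  (I1: I, integral causality)
β0 →J1  (common-f at J1 fixed by 2)

#0 stroke at J1
#1 stroke at J1
#2 stroke at I1
#3 stroke at J1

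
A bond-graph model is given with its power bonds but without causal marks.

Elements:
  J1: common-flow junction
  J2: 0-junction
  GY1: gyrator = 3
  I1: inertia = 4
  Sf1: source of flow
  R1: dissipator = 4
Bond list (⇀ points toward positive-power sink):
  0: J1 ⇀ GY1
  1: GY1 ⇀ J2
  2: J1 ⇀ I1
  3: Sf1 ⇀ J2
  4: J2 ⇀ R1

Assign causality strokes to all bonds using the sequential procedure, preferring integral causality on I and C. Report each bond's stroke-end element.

bond 3 stroke→Sf1  (Sf1: flow source, stroke at near end)
bond 2 stroke→I1  (I1 integral (f out))
bond 0 stroke→J1  (1-jn J1 has f-setter on 2)
bond 1 stroke→J2  (GY1: gyrator matches bond 0)
bond 4 stroke→R1  (0-jn J2 has e-setter on 1)

#0 →J1
#1 →J2
#2 →I1
#3 →Sf1
#4 →R1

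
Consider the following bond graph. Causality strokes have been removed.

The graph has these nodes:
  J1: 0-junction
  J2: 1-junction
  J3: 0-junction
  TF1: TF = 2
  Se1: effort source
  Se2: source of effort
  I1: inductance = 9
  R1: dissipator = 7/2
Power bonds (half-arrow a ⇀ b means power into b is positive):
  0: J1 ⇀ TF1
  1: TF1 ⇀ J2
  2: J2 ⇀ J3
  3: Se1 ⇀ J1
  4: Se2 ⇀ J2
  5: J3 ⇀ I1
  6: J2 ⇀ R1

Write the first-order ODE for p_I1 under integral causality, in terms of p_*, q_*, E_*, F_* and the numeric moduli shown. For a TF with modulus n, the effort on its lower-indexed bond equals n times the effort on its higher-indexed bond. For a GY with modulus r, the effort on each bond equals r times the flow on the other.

dp_I1/dt = E_Se1/2 + E_Se2 - 7*p_I1/18

bond 3 |J1  (Se1 fixes effort; stroke away)
bond 4 |J2  (Se2 (Se) sets effort on bond)
bond 0 |TF1  (J1: bond 3 brought effort, rest push out)
bond 1 |J2  (TF1: transformer flips bond 0)
bond 5 |I1  (I1 outputs flow p/I1)
bond 2 |J3  (only one effort-in slot at J3)
bond 6 |J2  (common-f at J2 fixed by 2)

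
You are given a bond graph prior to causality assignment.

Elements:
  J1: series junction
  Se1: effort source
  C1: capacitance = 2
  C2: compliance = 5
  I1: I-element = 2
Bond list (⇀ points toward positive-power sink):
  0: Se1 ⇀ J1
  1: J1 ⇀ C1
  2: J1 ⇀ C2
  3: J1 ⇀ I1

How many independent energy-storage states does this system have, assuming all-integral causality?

3  (C1, C2, I1 all integral)

#0 stroke at J1  (Se1 fixes effort; stroke away)
#1 stroke at J1  (C1 outputs effort q/C1)
#2 stroke at J1  (C2 integral (e out))
#3 stroke at I1  (closing 1-jn rule on J1)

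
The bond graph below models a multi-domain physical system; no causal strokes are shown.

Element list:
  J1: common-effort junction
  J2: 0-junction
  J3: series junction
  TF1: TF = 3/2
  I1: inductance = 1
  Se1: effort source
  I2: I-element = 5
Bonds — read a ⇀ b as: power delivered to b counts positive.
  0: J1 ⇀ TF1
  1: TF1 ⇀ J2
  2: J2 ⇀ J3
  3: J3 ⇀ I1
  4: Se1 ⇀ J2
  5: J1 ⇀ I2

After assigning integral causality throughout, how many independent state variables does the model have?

2  (I1, I2 all integral)

β4 →J2  (source Se1 imposes e)
β1 →TF1  (J2 effort already set via bond 4)
β2 →J3  (J2 effort already set via bond 4)
β3 →I1  (closing 1-jn rule on J3)
β0 →J1  (TF1 one-in-one-out from 1)
β5 →I2  (J1: bond 0 brought effort, rest push out)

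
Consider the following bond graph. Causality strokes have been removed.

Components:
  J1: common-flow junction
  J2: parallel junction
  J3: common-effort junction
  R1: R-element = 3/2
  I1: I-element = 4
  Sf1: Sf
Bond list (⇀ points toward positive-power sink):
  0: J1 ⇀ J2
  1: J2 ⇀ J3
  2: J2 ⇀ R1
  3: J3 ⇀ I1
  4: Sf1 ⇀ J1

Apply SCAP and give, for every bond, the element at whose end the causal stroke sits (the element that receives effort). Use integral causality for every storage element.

b4 →Sf1  (Sf1 fixes flow; stroke at Sf1)
b0 →J1  (J1 flow already set via bond 4)
b3 →I1  (prefer integral on I1)
b1 →J3  (closing 0-jn rule on J3)
b2 →J2  (J2 needs exactly one e-in)

b0 |J1
b1 |J3
b2 |J2
b3 |I1
b4 |Sf1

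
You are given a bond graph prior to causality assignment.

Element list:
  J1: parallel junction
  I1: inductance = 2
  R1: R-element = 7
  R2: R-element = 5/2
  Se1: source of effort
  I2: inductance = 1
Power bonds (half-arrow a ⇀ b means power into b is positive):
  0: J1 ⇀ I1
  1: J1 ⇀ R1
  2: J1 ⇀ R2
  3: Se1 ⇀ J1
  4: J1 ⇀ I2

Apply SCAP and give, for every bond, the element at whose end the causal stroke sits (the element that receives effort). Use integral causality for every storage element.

β0 |I1
β1 |R1
β2 |R2
β3 |J1
β4 |I2

b3 stroke→J1  (Se1 (Se) sets effort on bond)
b0 stroke→I1  (0-jn J1 has e-setter on 3)
b1 stroke→R1  (J1: bond 3 brought effort, rest push out)
b2 stroke→R2  (0-jn J1 has e-setter on 3)
b4 stroke→I2  (J1: bond 3 brought effort, rest push out)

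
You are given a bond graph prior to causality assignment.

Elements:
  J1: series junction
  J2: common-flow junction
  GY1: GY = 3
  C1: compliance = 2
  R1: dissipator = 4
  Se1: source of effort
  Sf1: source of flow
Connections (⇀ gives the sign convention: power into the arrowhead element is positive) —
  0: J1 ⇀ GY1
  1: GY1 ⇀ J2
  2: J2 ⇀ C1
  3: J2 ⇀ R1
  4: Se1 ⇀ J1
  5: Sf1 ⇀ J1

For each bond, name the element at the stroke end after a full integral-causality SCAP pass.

β4 stroke→J1  (source Se1 imposes e)
β5 stroke→Sf1  (source Sf1 imposes f)
β0 stroke→J1  (1-jn J1 has f-setter on 5)
β1 stroke→J2  (GY1: gyrator matches bond 0)
β2 stroke→J2  (C1 outputs effort q/C1)
β3 stroke→R1  (only one flow-in slot at J2)

b0 stroke at J1
b1 stroke at J2
b2 stroke at J2
b3 stroke at R1
b4 stroke at J1
b5 stroke at Sf1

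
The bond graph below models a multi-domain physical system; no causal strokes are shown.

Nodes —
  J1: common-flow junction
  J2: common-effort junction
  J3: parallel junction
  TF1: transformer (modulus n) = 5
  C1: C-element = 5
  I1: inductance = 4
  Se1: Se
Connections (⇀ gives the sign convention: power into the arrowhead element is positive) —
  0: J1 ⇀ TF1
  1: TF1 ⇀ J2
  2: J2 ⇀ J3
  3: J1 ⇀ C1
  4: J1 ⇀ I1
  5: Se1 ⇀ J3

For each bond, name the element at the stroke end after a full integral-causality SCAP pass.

b0 |J1
b1 |TF1
b2 |J2
b3 |J1
b4 |I1
b5 |J3

bond 5 |J3  (Se1: effort source, stroke at far end)
bond 2 |J2  (0-jn J3 has e-setter on 5)
bond 1 |TF1  (J2: bond 2 brought effort, rest push out)
bond 0 |J1  (TF1 one-in-one-out from 1)
bond 3 |J1  (C1: C, integral causality)
bond 4 |I1  (only one flow-in slot at J1)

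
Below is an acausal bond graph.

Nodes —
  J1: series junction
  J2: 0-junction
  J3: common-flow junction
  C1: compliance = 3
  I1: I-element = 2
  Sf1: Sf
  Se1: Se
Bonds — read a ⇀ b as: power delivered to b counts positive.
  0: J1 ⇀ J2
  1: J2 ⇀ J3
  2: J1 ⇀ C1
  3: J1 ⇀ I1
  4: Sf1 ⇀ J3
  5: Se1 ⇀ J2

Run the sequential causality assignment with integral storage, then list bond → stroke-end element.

bond 4 stroke at Sf1  (source Sf1 imposes f)
bond 5 stroke at J2  (Se1 fixes effort; stroke away)
bond 0 stroke at J1  (J2: bond 5 brought effort, rest push out)
bond 1 stroke at J3  (J2: bond 5 brought effort, rest push out)
bond 2 stroke at J1  (C1 outputs effort q/C1)
bond 3 stroke at I1  (only one flow-in slot at J1)

#0 |J1
#1 |J3
#2 |J1
#3 |I1
#4 |Sf1
#5 |J2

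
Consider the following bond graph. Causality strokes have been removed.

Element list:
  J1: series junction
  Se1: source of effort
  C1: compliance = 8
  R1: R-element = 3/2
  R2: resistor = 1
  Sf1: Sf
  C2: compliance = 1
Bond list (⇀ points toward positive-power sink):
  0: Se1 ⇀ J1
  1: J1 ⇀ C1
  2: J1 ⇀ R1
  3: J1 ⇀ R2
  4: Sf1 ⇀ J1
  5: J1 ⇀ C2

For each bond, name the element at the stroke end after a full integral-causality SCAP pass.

#0 →J1  (Se1 fixes effort; stroke away)
#4 →Sf1  (source Sf1 imposes f)
#1 →J1  (J1: bond 4 brought flow, rest push out)
#2 →J1  (common-f at J1 fixed by 4)
#3 →J1  (1-jn J1 has f-setter on 4)
#5 →J1  (J1 flow already set via bond 4)

bond 0 |J1
bond 1 |J1
bond 2 |J1
bond 3 |J1
bond 4 |Sf1
bond 5 |J1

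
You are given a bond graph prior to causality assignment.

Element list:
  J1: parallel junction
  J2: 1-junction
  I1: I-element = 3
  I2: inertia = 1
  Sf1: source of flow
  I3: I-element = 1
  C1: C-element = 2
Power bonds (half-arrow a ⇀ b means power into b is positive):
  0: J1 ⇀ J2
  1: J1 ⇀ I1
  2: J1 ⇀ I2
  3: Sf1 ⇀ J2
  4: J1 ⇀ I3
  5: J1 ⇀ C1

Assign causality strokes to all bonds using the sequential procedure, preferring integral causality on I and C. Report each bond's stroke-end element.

bond 0 stroke→J2
bond 1 stroke→I1
bond 2 stroke→I2
bond 3 stroke→Sf1
bond 4 stroke→I3
bond 5 stroke→J1

#3 →Sf1  (source Sf1 imposes f)
#0 →J2  (J2: bond 3 brought flow, rest push out)
#1 →I1  (prefer integral on I1)
#2 →I2  (I2: I, integral causality)
#4 →I3  (I3: I, integral causality)
#5 →J1  (J1: last free bond brings effort in)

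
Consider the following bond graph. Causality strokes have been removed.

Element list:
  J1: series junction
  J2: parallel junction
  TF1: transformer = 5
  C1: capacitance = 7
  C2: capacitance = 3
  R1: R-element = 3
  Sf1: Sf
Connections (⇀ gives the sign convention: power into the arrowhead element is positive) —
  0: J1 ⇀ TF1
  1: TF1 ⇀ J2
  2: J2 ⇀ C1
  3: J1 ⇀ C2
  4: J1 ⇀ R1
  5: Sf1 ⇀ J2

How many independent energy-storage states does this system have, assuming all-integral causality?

2  (C1, C2 all integral)

#5 |Sf1  (source Sf1 imposes f)
#2 |J2  (C1 integral (e out))
#1 |TF1  (0-jn J2 has e-setter on 2)
#0 |J1  (TF1 one-in-one-out from 1)
#3 |J1  (C2 outputs effort q/C2)
#4 |R1  (only one flow-in slot at J1)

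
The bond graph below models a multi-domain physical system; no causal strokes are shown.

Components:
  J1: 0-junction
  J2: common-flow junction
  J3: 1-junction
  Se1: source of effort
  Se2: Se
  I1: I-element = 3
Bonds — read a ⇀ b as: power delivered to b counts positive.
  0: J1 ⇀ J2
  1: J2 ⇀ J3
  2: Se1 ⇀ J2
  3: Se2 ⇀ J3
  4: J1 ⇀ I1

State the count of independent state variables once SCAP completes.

1  (I1 all integral)

#2 stroke at J2  (Se1: effort source, stroke at far end)
#3 stroke at J3  (Se2 (Se) sets effort on bond)
#1 stroke at J2  (J3 needs exactly one f-in)
#0 stroke at J1  (J2: last free bond brings flow in)
#4 stroke at I1  (common-e at J1 fixed by 0)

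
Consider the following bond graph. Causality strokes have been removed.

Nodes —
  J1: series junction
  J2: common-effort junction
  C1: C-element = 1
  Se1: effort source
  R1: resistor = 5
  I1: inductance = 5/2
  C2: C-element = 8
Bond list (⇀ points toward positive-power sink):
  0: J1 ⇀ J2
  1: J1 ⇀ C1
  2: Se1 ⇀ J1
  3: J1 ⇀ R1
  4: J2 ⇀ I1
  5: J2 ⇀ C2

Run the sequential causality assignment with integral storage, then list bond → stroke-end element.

bond 2 stroke→J1  (source Se1 imposes e)
bond 1 stroke→J1  (C1 outputs effort q/C1)
bond 4 stroke→I1  (prefer integral on I1)
bond 5 stroke→J2  (prefer integral on C2)
bond 0 stroke→J1  (J2: bond 5 brought effort, rest push out)
bond 3 stroke→R1  (closing 1-jn rule on J1)

bond 0 →J1
bond 1 →J1
bond 2 →J1
bond 3 →R1
bond 4 →I1
bond 5 →J2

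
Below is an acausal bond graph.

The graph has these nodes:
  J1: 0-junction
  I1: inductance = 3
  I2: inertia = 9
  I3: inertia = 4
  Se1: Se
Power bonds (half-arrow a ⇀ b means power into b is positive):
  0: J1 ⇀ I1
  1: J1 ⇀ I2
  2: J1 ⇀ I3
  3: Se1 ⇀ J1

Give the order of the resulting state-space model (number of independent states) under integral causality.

β3 stroke→J1  (source Se1 imposes e)
β0 stroke→I1  (common-e at J1 fixed by 3)
β1 stroke→I2  (0-jn J1 has e-setter on 3)
β2 stroke→I3  (J1: bond 3 brought effort, rest push out)

3  (I1, I2, I3 all integral)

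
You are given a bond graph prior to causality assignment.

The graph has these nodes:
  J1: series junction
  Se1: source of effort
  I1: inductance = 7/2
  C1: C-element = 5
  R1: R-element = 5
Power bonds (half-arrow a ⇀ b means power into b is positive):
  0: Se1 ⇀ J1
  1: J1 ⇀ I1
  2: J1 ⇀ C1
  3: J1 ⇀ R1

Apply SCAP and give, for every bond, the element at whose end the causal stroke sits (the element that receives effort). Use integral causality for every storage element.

b0 |J1  (source Se1 imposes e)
b1 |I1  (I1: I, integral causality)
b2 |J1  (J1 flow already set via bond 1)
b3 |J1  (J1: bond 1 brought flow, rest push out)

β0 stroke at J1
β1 stroke at I1
β2 stroke at J1
β3 stroke at J1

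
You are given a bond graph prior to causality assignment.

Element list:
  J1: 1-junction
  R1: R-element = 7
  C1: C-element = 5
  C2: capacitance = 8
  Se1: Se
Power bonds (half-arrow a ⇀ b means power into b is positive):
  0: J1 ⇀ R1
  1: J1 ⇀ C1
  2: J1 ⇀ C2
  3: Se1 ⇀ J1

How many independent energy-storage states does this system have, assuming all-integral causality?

2  (C1, C2 all integral)

β3 stroke at J1  (source Se1 imposes e)
β1 stroke at J1  (C1 outputs effort q/C1)
β2 stroke at J1  (C2: C, integral causality)
β0 stroke at R1  (J1 needs exactly one f-in)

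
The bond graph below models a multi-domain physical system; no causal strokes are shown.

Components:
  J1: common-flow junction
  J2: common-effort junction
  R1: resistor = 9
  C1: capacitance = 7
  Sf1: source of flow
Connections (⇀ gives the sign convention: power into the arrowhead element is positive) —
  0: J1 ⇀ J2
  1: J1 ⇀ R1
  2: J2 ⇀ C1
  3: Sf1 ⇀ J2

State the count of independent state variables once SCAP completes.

1  (C1 all integral)

bond 3 stroke→Sf1  (Sf1: flow source, stroke at near end)
bond 2 stroke→J2  (prefer integral on C1)
bond 0 stroke→J1  (J2: bond 2 brought effort, rest push out)
bond 1 stroke→R1  (J1 needs exactly one f-in)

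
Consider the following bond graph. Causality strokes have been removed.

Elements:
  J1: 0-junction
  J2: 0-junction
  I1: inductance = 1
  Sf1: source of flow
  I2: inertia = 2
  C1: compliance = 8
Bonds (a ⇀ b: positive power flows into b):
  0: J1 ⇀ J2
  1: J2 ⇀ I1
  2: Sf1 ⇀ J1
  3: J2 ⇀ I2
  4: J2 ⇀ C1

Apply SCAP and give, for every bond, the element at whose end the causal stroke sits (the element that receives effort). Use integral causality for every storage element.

#2 |Sf1  (Sf1: flow source, stroke at near end)
#0 |J1  (only one effort-in slot at J1)
#1 |I1  (I1 outputs flow p/I1)
#3 |I2  (I2: I, integral causality)
#4 |J2  (only one effort-in slot at J2)

#0 stroke→J1
#1 stroke→I1
#2 stroke→Sf1
#3 stroke→I2
#4 stroke→J2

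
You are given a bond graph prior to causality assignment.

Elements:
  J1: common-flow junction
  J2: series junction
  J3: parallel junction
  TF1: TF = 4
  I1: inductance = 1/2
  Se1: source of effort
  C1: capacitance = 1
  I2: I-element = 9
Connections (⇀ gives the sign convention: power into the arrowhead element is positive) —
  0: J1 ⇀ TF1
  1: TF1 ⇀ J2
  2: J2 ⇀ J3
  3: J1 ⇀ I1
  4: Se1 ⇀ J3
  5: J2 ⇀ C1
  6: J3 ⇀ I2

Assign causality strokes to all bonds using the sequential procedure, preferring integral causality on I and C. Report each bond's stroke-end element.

β4 stroke→J3  (Se1 (Se) sets effort on bond)
β2 stroke→J2  (0-jn J3 has e-setter on 4)
β6 stroke→I2  (J3: bond 4 brought effort, rest push out)
β3 stroke→I1  (I1 integral (f out))
β0 stroke→J1  (J1 flow already set via bond 3)
β1 stroke→TF1  (TF1 one-in-one-out from 0)
β5 stroke→J2  (J2: bond 1 brought flow, rest push out)

b0 stroke at J1
b1 stroke at TF1
b2 stroke at J2
b3 stroke at I1
b4 stroke at J3
b5 stroke at J2
b6 stroke at I2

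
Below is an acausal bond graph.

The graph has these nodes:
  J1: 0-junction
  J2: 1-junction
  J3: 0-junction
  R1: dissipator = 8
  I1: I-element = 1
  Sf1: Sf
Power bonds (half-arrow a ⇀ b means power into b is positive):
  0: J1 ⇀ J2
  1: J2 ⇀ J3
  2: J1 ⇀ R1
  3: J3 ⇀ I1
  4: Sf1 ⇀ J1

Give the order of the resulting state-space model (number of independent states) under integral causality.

1  (I1 all integral)

b4 stroke→Sf1  (source Sf1 imposes f)
b3 stroke→I1  (prefer integral on I1)
b1 stroke→J3  (only one effort-in slot at J3)
b0 stroke→J2  (common-f at J2 fixed by 1)
b2 stroke→J1  (J1 needs exactly one e-in)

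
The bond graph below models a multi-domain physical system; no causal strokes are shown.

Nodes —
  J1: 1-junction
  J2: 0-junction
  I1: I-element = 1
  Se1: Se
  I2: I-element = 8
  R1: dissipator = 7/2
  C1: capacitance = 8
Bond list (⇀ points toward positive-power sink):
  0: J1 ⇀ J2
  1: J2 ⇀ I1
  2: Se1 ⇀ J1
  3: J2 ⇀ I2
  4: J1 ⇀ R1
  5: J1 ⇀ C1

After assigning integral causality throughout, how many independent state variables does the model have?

#2 |J1  (Se1 (Se) sets effort on bond)
#1 |I1  (I1 outputs flow p/I1)
#3 |I2  (prefer integral on I2)
#0 |J2  (J2 needs exactly one e-in)
#4 |J1  (J1 flow already set via bond 0)
#5 |J1  (common-f at J1 fixed by 0)

3  (C1, I1, I2 all integral)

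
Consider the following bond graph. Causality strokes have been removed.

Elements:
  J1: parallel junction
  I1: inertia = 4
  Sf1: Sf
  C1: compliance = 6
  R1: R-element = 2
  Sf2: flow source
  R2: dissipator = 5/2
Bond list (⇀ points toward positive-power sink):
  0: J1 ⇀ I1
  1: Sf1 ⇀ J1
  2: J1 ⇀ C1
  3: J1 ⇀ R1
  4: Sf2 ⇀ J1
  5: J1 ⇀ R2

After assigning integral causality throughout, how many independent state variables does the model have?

2  (C1, I1 all integral)

β1 →Sf1  (source Sf1 imposes f)
β4 →Sf2  (source Sf2 imposes f)
β0 →I1  (I1 outputs flow p/I1)
β2 →J1  (C1: C, integral causality)
β3 →R1  (common-e at J1 fixed by 2)
β5 →R2  (J1: bond 2 brought effort, rest push out)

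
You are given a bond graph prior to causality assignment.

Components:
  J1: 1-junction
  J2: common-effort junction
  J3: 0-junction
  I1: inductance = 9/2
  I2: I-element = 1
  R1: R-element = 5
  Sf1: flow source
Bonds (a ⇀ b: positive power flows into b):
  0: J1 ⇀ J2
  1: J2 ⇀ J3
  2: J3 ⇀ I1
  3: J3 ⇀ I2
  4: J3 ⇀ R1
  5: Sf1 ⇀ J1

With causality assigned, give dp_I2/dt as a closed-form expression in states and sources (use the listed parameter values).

dp_I2/dt = 5*F_Sf1 - 10*p_I1/9 - 5*p_I2

b5 stroke→Sf1  (Sf1 fixes flow; stroke at Sf1)
b0 stroke→J1  (1-jn J1 has f-setter on 5)
b1 stroke→J2  (J2 needs exactly one e-in)
b2 stroke→I1  (I1 outputs flow p/I1)
b3 stroke→I2  (I2: I, integral causality)
b4 stroke→J3  (closing 0-jn rule on J3)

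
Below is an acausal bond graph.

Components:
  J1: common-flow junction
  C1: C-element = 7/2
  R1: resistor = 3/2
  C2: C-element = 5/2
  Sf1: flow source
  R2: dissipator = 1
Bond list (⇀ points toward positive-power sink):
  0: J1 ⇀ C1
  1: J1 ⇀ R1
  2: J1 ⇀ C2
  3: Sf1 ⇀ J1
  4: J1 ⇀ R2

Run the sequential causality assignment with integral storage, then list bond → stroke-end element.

#0 →J1
#1 →J1
#2 →J1
#3 →Sf1
#4 →J1

#3 |Sf1  (Sf1: flow source, stroke at near end)
#0 |J1  (1-jn J1 has f-setter on 3)
#1 |J1  (common-f at J1 fixed by 3)
#2 |J1  (J1: bond 3 brought flow, rest push out)
#4 |J1  (J1 flow already set via bond 3)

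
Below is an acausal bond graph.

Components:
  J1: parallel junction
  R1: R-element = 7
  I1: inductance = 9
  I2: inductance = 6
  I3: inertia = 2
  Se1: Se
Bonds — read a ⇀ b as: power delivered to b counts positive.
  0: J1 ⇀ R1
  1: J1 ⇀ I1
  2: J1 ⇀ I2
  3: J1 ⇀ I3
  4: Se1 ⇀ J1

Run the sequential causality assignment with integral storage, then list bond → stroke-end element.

b4 |J1  (Se1: effort source, stroke at far end)
b0 |R1  (J1: bond 4 brought effort, rest push out)
b1 |I1  (common-e at J1 fixed by 4)
b2 |I2  (common-e at J1 fixed by 4)
b3 |I3  (J1: bond 4 brought effort, rest push out)

#0 |R1
#1 |I1
#2 |I2
#3 |I3
#4 |J1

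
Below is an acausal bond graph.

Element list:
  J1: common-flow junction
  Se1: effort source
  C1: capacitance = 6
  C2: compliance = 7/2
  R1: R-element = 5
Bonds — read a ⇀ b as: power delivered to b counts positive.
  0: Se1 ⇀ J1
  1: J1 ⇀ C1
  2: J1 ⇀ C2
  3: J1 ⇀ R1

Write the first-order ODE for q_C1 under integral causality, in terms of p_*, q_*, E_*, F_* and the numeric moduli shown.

dq_C1/dt = E_Se1/5 - q_C1/30 - 2*q_C2/35

β0 |J1  (Se1 (Se) sets effort on bond)
β1 |J1  (prefer integral on C1)
β2 |J1  (C2 integral (e out))
β3 |R1  (closing 1-jn rule on J1)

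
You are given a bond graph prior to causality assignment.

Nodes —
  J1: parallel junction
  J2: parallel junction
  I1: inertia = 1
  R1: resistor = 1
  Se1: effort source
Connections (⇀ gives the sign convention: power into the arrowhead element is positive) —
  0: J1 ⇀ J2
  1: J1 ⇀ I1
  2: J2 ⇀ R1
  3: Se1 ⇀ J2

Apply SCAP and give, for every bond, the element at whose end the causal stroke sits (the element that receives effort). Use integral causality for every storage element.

β3 →J2  (source Se1 imposes e)
β0 →J1  (common-e at J2 fixed by 3)
β2 →R1  (common-e at J2 fixed by 3)
β1 →I1  (J1: bond 0 brought effort, rest push out)

β0 stroke→J1
β1 stroke→I1
β2 stroke→R1
β3 stroke→J2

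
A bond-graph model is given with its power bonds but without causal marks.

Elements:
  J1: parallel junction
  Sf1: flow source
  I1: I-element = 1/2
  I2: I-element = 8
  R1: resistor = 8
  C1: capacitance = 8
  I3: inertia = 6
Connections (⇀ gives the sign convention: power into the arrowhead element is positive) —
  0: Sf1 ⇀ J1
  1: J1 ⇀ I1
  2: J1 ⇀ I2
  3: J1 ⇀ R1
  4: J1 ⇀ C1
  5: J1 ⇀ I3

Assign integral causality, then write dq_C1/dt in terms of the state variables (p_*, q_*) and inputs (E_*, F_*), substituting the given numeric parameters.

bond 0 stroke→Sf1  (Sf1 fixes flow; stroke at Sf1)
bond 1 stroke→I1  (I1 integral (f out))
bond 2 stroke→I2  (prefer integral on I2)
bond 4 stroke→J1  (C1 integral (e out))
bond 3 stroke→R1  (J1 effort already set via bond 4)
bond 5 stroke→I3  (0-jn J1 has e-setter on 4)

dq_C1/dt = F_Sf1 - 2*p_I1 - p_I2/8 - p_I3/6 - q_C1/64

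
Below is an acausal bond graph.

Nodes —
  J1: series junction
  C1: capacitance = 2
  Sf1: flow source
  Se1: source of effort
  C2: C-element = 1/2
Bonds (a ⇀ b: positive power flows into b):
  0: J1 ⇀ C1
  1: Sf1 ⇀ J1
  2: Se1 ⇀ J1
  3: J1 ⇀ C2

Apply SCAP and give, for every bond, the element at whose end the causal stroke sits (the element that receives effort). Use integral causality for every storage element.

#0 stroke→J1
#1 stroke→Sf1
#2 stroke→J1
#3 stroke→J1

b1 stroke→Sf1  (source Sf1 imposes f)
b2 stroke→J1  (Se1 (Se) sets effort on bond)
b0 stroke→J1  (J1 flow already set via bond 1)
b3 stroke→J1  (J1: bond 1 brought flow, rest push out)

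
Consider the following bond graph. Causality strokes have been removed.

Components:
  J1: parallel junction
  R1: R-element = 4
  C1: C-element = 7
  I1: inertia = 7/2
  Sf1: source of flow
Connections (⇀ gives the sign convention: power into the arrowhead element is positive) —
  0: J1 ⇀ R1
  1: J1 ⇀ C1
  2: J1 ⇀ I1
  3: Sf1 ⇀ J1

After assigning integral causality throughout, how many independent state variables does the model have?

bond 3 stroke→Sf1  (source Sf1 imposes f)
bond 1 stroke→J1  (C1 outputs effort q/C1)
bond 0 stroke→R1  (common-e at J1 fixed by 1)
bond 2 stroke→I1  (J1: bond 1 brought effort, rest push out)

2  (C1, I1 all integral)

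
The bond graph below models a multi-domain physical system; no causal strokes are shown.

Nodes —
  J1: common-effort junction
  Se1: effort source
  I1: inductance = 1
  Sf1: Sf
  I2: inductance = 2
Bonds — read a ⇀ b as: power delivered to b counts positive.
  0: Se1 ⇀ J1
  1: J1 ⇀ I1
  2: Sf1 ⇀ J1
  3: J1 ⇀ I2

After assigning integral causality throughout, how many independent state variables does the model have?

2  (I1, I2 all integral)

β0 stroke at J1  (Se1 (Se) sets effort on bond)
β2 stroke at Sf1  (Sf1 fixes flow; stroke at Sf1)
β1 stroke at I1  (J1: bond 0 brought effort, rest push out)
β3 stroke at I2  (J1: bond 0 brought effort, rest push out)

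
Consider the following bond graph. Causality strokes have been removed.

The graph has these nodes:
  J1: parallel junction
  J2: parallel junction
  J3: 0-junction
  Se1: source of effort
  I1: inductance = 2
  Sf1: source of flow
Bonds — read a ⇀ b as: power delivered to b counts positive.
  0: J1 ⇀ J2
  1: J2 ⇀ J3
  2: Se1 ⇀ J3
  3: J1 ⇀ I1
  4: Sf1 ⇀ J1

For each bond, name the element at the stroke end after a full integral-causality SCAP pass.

b0 stroke at J1
b1 stroke at J2
b2 stroke at J3
b3 stroke at I1
b4 stroke at Sf1

bond 2 stroke at J3  (Se1: effort source, stroke at far end)
bond 4 stroke at Sf1  (Sf1 fixes flow; stroke at Sf1)
bond 1 stroke at J2  (0-jn J3 has e-setter on 2)
bond 0 stroke at J1  (J2: bond 1 brought effort, rest push out)
bond 3 stroke at I1  (0-jn J1 has e-setter on 0)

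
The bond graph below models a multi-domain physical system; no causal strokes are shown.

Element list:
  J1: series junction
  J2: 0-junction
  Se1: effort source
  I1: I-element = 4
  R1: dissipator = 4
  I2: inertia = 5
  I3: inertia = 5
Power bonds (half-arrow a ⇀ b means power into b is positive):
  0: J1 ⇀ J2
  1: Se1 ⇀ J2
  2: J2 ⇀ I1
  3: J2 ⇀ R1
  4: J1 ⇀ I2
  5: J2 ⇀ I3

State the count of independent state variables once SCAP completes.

#1 stroke at J2  (Se1 fixes effort; stroke away)
#0 stroke at J1  (0-jn J2 has e-setter on 1)
#2 stroke at I1  (J2: bond 1 brought effort, rest push out)
#3 stroke at R1  (J2 effort already set via bond 1)
#5 stroke at I3  (J2: bond 1 brought effort, rest push out)
#4 stroke at I2  (J1 needs exactly one f-in)

3  (I1, I2, I3 all integral)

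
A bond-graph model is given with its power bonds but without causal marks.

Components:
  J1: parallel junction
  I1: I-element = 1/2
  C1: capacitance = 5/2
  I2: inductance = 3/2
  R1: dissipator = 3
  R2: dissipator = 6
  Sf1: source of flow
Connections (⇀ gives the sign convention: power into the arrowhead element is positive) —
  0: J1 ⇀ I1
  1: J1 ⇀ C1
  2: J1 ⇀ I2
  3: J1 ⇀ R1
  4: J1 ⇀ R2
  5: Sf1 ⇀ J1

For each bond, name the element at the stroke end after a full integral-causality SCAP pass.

bond 5 stroke→Sf1  (source Sf1 imposes f)
bond 0 stroke→I1  (I1 integral (f out))
bond 1 stroke→J1  (C1: C, integral causality)
bond 2 stroke→I2  (J1: bond 1 brought effort, rest push out)
bond 3 stroke→R1  (0-jn J1 has e-setter on 1)
bond 4 stroke→R2  (0-jn J1 has e-setter on 1)

b0 stroke→I1
b1 stroke→J1
b2 stroke→I2
b3 stroke→R1
b4 stroke→R2
b5 stroke→Sf1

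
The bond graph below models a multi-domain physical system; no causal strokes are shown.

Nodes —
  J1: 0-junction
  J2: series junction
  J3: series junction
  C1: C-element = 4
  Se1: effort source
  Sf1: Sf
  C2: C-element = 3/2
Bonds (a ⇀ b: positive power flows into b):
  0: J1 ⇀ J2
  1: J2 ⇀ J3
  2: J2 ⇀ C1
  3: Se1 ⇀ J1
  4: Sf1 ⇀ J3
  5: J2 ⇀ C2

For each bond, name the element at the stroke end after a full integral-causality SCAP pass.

bond 3 |J1  (source Se1 imposes e)
bond 4 |Sf1  (Sf1: flow source, stroke at near end)
bond 0 |J2  (0-jn J1 has e-setter on 3)
bond 1 |J3  (1-jn J3 has f-setter on 4)
bond 2 |J2  (J2: bond 1 brought flow, rest push out)
bond 5 |J2  (1-jn J2 has f-setter on 1)

bond 0 stroke→J2
bond 1 stroke→J3
bond 2 stroke→J2
bond 3 stroke→J1
bond 4 stroke→Sf1
bond 5 stroke→J2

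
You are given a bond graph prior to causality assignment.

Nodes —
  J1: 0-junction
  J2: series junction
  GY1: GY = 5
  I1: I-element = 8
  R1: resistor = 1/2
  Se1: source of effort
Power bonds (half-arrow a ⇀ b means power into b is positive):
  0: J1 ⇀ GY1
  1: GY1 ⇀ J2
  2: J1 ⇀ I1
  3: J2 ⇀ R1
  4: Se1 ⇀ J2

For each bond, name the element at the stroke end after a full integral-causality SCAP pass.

β0 →J1
β1 →J2
β2 →I1
β3 →R1
β4 →J2

b4 |J2  (Se1 (Se) sets effort on bond)
b2 |I1  (I1 integral (f out))
b0 |J1  (only one effort-in slot at J1)
b1 |J2  (GY1: gyrator matches bond 0)
b3 |R1  (only one flow-in slot at J2)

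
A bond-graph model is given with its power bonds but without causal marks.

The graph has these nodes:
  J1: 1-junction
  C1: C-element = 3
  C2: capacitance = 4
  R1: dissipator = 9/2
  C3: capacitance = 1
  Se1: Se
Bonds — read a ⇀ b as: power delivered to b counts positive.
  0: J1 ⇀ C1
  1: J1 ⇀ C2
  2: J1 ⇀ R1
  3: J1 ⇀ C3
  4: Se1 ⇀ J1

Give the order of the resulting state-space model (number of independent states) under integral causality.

3  (C1, C2, C3 all integral)

bond 4 stroke→J1  (source Se1 imposes e)
bond 0 stroke→J1  (C1 integral (e out))
bond 1 stroke→J1  (C2 integral (e out))
bond 3 stroke→J1  (C3 outputs effort q/C3)
bond 2 stroke→R1  (only one flow-in slot at J1)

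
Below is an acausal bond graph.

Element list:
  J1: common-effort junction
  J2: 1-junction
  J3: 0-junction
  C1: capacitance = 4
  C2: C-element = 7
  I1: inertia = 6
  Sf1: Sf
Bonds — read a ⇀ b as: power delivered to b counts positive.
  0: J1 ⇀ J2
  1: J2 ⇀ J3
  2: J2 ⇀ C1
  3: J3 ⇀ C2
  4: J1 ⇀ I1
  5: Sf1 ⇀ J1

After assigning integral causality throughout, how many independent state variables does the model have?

3  (C1, C2, I1 all integral)

bond 5 |Sf1  (Sf1 fixes flow; stroke at Sf1)
bond 2 |J2  (prefer integral on C1)
bond 3 |J3  (C2 integral (e out))
bond 1 |J2  (J3: bond 3 brought effort, rest push out)
bond 0 |J1  (closing 1-jn rule on J2)
bond 4 |I1  (J1: bond 0 brought effort, rest push out)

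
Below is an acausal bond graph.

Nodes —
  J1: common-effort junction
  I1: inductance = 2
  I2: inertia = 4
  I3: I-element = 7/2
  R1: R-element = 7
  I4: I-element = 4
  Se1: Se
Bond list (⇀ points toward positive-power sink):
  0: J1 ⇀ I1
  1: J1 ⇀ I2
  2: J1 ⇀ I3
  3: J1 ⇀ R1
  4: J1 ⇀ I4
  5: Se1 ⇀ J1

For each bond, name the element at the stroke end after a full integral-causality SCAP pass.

#0 stroke at I1
#1 stroke at I2
#2 stroke at I3
#3 stroke at R1
#4 stroke at I4
#5 stroke at J1

β5 |J1  (source Se1 imposes e)
β0 |I1  (common-e at J1 fixed by 5)
β1 |I2  (common-e at J1 fixed by 5)
β2 |I3  (J1 effort already set via bond 5)
β3 |R1  (common-e at J1 fixed by 5)
β4 |I4  (J1 effort already set via bond 5)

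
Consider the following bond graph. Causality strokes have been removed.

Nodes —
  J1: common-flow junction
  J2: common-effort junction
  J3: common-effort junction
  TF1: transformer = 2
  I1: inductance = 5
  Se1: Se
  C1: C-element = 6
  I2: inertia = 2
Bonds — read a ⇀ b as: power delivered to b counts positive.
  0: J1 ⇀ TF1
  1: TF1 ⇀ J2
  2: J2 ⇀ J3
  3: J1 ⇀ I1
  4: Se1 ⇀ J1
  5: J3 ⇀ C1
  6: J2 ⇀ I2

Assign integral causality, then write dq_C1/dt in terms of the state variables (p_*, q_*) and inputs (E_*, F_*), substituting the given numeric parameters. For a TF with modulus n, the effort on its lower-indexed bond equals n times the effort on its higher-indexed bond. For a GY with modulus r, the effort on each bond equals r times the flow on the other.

dq_C1/dt = 2*p_I1/5 - p_I2/2

#4 stroke→J1  (Se1: effort source, stroke at far end)
#3 stroke→I1  (I1: I, integral causality)
#0 stroke→J1  (common-f at J1 fixed by 3)
#1 stroke→TF1  (through TF1, causality passes straight; one stroke at TF1)
#5 stroke→J3  (prefer integral on C1)
#2 stroke→J2  (common-e at J3 fixed by 5)
#6 stroke→I2  (J2 effort already set via bond 2)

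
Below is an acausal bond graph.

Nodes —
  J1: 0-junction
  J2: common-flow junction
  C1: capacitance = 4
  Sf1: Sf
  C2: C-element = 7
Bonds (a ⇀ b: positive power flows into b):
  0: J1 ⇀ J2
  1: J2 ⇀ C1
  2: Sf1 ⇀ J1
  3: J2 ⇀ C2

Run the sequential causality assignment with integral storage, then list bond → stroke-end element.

#0 stroke→J1
#1 stroke→J2
#2 stroke→Sf1
#3 stroke→J2

bond 2 stroke→Sf1  (Sf1 (Sf) sets flow on bond)
bond 0 stroke→J1  (J1 needs exactly one e-in)
bond 1 stroke→J2  (common-f at J2 fixed by 0)
bond 3 stroke→J2  (J2: bond 0 brought flow, rest push out)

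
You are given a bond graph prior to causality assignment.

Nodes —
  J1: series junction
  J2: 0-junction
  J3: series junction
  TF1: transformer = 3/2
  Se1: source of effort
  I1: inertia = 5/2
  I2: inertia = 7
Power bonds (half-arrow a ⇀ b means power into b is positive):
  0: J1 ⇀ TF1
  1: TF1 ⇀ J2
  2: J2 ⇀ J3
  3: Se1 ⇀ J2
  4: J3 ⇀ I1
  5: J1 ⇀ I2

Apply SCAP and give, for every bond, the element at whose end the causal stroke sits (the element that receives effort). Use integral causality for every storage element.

b3 stroke at J2  (Se1 fixes effort; stroke away)
b1 stroke at TF1  (J2: bond 3 brought effort, rest push out)
b2 stroke at J3  (0-jn J2 has e-setter on 3)
b4 stroke at I1  (J3: last free bond brings flow in)
b0 stroke at J1  (TF TF1: opposite of bond 1)
b5 stroke at I2  (closing 1-jn rule on J1)

b0 |J1
b1 |TF1
b2 |J3
b3 |J2
b4 |I1
b5 |I2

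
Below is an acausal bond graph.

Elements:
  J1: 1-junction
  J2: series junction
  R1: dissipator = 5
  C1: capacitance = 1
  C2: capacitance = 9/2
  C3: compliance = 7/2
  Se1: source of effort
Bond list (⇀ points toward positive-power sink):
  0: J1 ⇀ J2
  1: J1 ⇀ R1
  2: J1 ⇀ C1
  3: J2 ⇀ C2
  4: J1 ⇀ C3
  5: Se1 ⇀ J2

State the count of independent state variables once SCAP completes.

3  (C1, C2, C3 all integral)

bond 5 stroke→J2  (Se1 fixes effort; stroke away)
bond 2 stroke→J1  (C1: C, integral causality)
bond 3 stroke→J2  (C2 integral (e out))
bond 0 stroke→J1  (only one flow-in slot at J2)
bond 4 stroke→J1  (C3: C, integral causality)
bond 1 stroke→R1  (closing 1-jn rule on J1)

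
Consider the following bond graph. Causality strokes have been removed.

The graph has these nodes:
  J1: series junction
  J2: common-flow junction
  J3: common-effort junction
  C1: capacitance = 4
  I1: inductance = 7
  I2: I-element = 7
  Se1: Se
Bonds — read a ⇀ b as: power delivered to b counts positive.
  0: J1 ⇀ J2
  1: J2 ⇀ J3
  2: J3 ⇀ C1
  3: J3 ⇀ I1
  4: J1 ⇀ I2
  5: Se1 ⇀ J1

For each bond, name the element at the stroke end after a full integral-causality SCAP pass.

b5 →J1  (Se1 (Se) sets effort on bond)
b2 →J3  (C1 integral (e out))
b1 →J2  (0-jn J3 has e-setter on 2)
b3 →I1  (0-jn J3 has e-setter on 2)
b0 →J1  (J2 needs exactly one f-in)
b4 →I2  (J1 needs exactly one f-in)

β0 stroke→J1
β1 stroke→J2
β2 stroke→J3
β3 stroke→I1
β4 stroke→I2
β5 stroke→J1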